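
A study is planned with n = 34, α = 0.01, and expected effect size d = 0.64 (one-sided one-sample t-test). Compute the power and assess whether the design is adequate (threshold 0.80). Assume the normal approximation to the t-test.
Power ≈ 0.92; the study is adequately powered (power ≥ 0.80)

Power calculation (one-sample t-test, normal approximation):
z_β = d · √n - z_α
z_β = 0.64 · √34 - 2.326
z_β = 0.64 · 5.831 - 2.326
z_β = 1.405

Power = Φ(z_β) = Φ(1.405) ≈ 0.920

Effect size d = 0.64 is medium by Cohen's convention (0.2/0.5/0.8).

Threshold: power ≥ 0.80 is conventionally adequate.
Power ≈ 0.92 → the study is adequately powered (power ≥ 0.80).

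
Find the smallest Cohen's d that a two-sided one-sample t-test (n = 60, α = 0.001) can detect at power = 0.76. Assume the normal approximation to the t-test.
d ≈ 0.52

Minimum detectable effect (one-sample t-test, normal approximation):
d = (z_{α/2} + z_β) / √n
d = (3.291 + 0.706) / √60
d = 3.997 / 7.746
d ≈ 0.52

By Cohen's convention (0.2 small / 0.5 medium / 0.8 large): medium effect.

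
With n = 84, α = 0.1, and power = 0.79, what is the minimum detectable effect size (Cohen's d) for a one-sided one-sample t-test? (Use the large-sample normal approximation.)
d ≈ 0.23

Minimum detectable effect (one-sample t-test, normal approximation):
d = (z_α + z_β) / √n
d = (1.282 + 0.806) / √84
d = 2.088 / 9.165
d ≈ 0.23

By Cohen's convention (0.2 small / 0.5 medium / 0.8 large): small effect.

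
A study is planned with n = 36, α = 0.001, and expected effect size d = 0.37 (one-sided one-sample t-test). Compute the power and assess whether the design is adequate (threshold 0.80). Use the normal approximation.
Power ≈ 0.19; the study is underpowered (power < 0.80)

Power calculation (one-sample t-test, normal approximation):
z_β = d · √n - z_α
z_β = 0.37 · √36 - 3.090
z_β = 0.37 · 6.000 - 3.090
z_β = -0.870

Power = Φ(z_β) = Φ(-0.870) ≈ 0.192

Effect size d = 0.37 is small by Cohen's convention (0.2/0.5/0.8).

Threshold: power ≥ 0.80 is conventionally adequate.
Power ≈ 0.19 → the study is underpowered (power < 0.80).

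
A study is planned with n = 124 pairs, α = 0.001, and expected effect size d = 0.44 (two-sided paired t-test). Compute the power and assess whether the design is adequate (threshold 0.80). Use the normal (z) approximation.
Power ≈ 0.95; the study is adequately powered (power ≥ 0.80)

Power calculation (paired t-test, normal approximation):
z_β = d · √n - z_{α/2}
z_β = 0.44 · √124 - 3.291
z_β = 0.44 · 11.136 - 3.291
z_β = 1.609

Power = Φ(z_β) = Φ(1.609) ≈ 0.946

Effect size d = 0.44 is small by Cohen's convention (0.2/0.5/0.8).

Threshold: power ≥ 0.80 is conventionally adequate.
Power ≈ 0.95 → the study is adequately powered (power ≥ 0.80).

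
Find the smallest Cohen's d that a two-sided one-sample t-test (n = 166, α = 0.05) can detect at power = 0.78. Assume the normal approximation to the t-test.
d ≈ 0.21

Minimum detectable effect (one-sample t-test, normal approximation):
d = (z_{α/2} + z_β) / √n
d = (1.960 + 0.772) / √166
d = 2.732 / 12.884
d ≈ 0.21

By Cohen's convention (0.2 small / 0.5 medium / 0.8 large): small effect.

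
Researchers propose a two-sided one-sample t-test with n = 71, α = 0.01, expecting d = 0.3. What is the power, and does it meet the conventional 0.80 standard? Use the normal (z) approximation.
Power ≈ 0.48; the study is underpowered (power < 0.80)

Power calculation (one-sample t-test, normal approximation):
z_β = d · √n - z_{α/2}
z_β = 0.3 · √71 - 2.576
z_β = 0.3 · 8.426 - 2.576
z_β = -0.048

Power = Φ(z_β) = Φ(-0.048) ≈ 0.481

Effect size d = 0.3 is small by Cohen's convention (0.2/0.5/0.8).

Threshold: power ≥ 0.80 is conventionally adequate.
Power ≈ 0.48 → the study is underpowered (power < 0.80).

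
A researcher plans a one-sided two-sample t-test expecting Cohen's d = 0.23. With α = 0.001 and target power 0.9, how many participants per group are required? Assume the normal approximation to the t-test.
n = 723 per group

Sample size formula (two-sample t-test, normal approximation):
n = 2 · ((z_α + z_β) / d)²

z_α = 3.090 (for α = 0.001, one-sided)
z_β = 1.282 (for power = 0.9)
d = 0.23

n = 2 · ((3.090 + 1.282) / 0.23)²
n = 2 · (19.009)²
n ≈ 722.68
Round up to the next whole number: n = 723 per group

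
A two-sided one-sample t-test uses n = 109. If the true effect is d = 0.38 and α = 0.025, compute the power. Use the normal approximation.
Power ≈ 0.96

Power calculation (one-sample t-test, normal approximation):
z_β = d · √n - z_{α/2}
z_β = 0.38 · √109 - 2.241
z_β = 0.38 · 10.440 - 2.241
z_β = 1.726

Power = Φ(z_β) = Φ(1.726) ≈ 0.958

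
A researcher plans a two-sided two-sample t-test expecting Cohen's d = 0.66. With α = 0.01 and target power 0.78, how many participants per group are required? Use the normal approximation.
n = 52 per group

Sample size formula (two-sample t-test, normal approximation):
n = 2 · ((z_{α/2} + z_β) / d)²

z_{α/2} = 2.576 (for α = 0.01, two-sided)
z_β = 0.772 (for power = 0.78)
d = 0.66

n = 2 · ((2.576 + 0.772) / 0.66)²
n = 2 · (5.073)²
n ≈ 51.47
Round up to the next whole number: n = 52 per group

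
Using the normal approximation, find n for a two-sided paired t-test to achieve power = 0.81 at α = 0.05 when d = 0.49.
n = 34 pairs

Sample size formula (paired t-test, normal approximation):
n = ((z_{α/2} + z_β) / d)²

z_{α/2} = 1.960 (for α = 0.05, two-sided)
z_β = 0.878 (for power = 0.81)
d = 0.49

n = ((1.960 + 0.878) / 0.49)²
n = (5.792)²
n ≈ 33.55
Round up to the next whole number: n = 34 pairs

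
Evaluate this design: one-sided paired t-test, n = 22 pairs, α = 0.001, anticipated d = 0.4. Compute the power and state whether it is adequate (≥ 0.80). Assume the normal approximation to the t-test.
Power ≈ 0.11; the study is underpowered (power < 0.80)

Power calculation (paired t-test, normal approximation):
z_β = d · √n - z_α
z_β = 0.4 · √22 - 3.090
z_β = 0.4 · 4.690 - 3.090
z_β = -1.214

Power = Φ(z_β) = Φ(-1.214) ≈ 0.112

Effect size d = 0.4 is small by Cohen's convention (0.2/0.5/0.8).

Threshold: power ≥ 0.80 is conventionally adequate.
Power ≈ 0.11 → the study is underpowered (power < 0.80).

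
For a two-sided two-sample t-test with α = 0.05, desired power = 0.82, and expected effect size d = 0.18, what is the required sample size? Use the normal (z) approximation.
n = 511 per group

Sample size formula (two-sample t-test, normal approximation):
n = 2 · ((z_{α/2} + z_β) / d)²

z_{α/2} = 1.960 (for α = 0.05, two-sided)
z_β = 0.915 (for power = 0.82)
d = 0.18

n = 2 · ((1.960 + 0.915) / 0.18)²
n = 2 · (15.972)²
n ≈ 510.21
Round up to the next whole number: n = 511 per group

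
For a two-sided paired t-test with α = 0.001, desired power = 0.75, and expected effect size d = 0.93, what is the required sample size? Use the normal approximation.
n = 19 pairs

Sample size formula (paired t-test, normal approximation):
n = ((z_{α/2} + z_β) / d)²

z_{α/2} = 3.291 (for α = 0.001, two-sided)
z_β = 0.674 (for power = 0.75)
d = 0.93

n = ((3.291 + 0.674) / 0.93)²
n = (4.263)²
n ≈ 18.17
Round up to the next whole number: n = 19 pairs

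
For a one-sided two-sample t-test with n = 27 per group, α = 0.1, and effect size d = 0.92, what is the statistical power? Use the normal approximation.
Power ≈ 0.98

Power calculation (two-sample t-test, normal approximation):
z_β = d · √(n/2) - z_α
z_β = 0.92 · √(27/2) - 1.282
z_β = 0.92 · 3.674 - 1.282
z_β = 2.099

Power = Φ(z_β) = Φ(2.099) ≈ 0.982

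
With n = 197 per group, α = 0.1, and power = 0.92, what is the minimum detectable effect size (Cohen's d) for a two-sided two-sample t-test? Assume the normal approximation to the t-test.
d ≈ 0.31

Minimum detectable effect (two-sample t-test, normal approximation):
d = (z_{α/2} + z_β) / √(n/2)
d = (1.645 + 1.405) / √(197/2)
d = 3.050 / 9.925
d ≈ 0.31

By Cohen's convention (0.2 small / 0.5 medium / 0.8 large): small effect.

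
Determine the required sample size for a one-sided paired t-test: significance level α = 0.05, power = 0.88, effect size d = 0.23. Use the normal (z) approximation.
n = 151 pairs

Sample size formula (paired t-test, normal approximation):
n = ((z_α + z_β) / d)²

z_α = 1.645 (for α = 0.05, one-sided)
z_β = 1.175 (for power = 0.88)
d = 0.23

n = ((1.645 + 1.175) / 0.23)²
n = (12.261)²
n ≈ 150.33
Round up to the next whole number: n = 151 pairs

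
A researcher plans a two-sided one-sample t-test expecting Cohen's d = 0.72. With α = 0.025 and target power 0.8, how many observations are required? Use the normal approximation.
n = 19

Sample size formula (one-sample t-test, normal approximation):
n = ((z_{α/2} + z_β) / d)²

z_{α/2} = 2.241 (for α = 0.025, two-sided)
z_β = 0.842 (for power = 0.8)
d = 0.72

n = ((2.241 + 0.842) / 0.72)²
n = (4.282)²
n ≈ 18.34
Round up to the next whole number: n = 19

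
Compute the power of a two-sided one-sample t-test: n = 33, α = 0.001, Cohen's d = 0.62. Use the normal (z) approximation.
Power ≈ 0.61

Power calculation (one-sample t-test, normal approximation):
z_β = d · √n - z_{α/2}
z_β = 0.62 · √33 - 3.291
z_β = 0.62 · 5.745 - 3.291
z_β = 0.271

Power = Φ(z_β) = Φ(0.271) ≈ 0.607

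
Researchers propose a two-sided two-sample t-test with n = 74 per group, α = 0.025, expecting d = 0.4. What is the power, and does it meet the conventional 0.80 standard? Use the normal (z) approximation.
Power ≈ 0.58; the study is underpowered (power < 0.80)

Power calculation (two-sample t-test, normal approximation):
z_β = d · √(n/2) - z_{α/2}
z_β = 0.4 · √(74/2) - 2.241
z_β = 0.4 · 6.083 - 2.241
z_β = 0.192

Power = Φ(z_β) = Φ(0.192) ≈ 0.576

Effect size d = 0.4 is small by Cohen's convention (0.2/0.5/0.8).

Threshold: power ≥ 0.80 is conventionally adequate.
Power ≈ 0.58 → the study is underpowered (power < 0.80).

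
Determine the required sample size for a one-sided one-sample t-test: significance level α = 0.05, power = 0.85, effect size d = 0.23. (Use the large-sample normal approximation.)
n = 136

Sample size formula (one-sample t-test, normal approximation):
n = ((z_α + z_β) / d)²

z_α = 1.645 (for α = 0.05, one-sided)
z_β = 1.036 (for power = 0.85)
d = 0.23

n = ((1.645 + 1.036) / 0.23)²
n = (11.657)²
n ≈ 135.89
Round up to the next whole number: n = 136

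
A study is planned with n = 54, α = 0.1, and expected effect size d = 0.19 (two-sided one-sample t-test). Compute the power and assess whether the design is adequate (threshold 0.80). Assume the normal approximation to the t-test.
Power ≈ 0.40; the study is underpowered (power < 0.80)

Power calculation (one-sample t-test, normal approximation):
z_β = d · √n - z_{α/2}
z_β = 0.19 · √54 - 1.645
z_β = 0.19 · 7.348 - 1.645
z_β = -0.249

Power = Φ(z_β) = Φ(-0.249) ≈ 0.402

Effect size d = 0.19 is very small by Cohen's convention (0.2/0.5/0.8).

Threshold: power ≥ 0.80 is conventionally adequate.
Power ≈ 0.40 → the study is underpowered (power < 0.80).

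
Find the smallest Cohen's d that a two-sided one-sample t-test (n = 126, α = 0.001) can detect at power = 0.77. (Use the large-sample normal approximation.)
d ≈ 0.36

Minimum detectable effect (one-sample t-test, normal approximation):
d = (z_{α/2} + z_β) / √n
d = (3.291 + 0.739) / √126
d = 4.029 / 11.225
d ≈ 0.36

By Cohen's convention (0.2 small / 0.5 medium / 0.8 large): small effect.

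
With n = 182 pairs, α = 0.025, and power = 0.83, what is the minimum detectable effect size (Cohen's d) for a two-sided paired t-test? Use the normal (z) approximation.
d ≈ 0.24

Minimum detectable effect (paired t-test, normal approximation):
d = (z_{α/2} + z_β) / √n
d = (2.241 + 0.954) / √182
d = 3.196 / 13.491
d ≈ 0.24

By Cohen's convention (0.2 small / 0.5 medium / 0.8 large): small effect.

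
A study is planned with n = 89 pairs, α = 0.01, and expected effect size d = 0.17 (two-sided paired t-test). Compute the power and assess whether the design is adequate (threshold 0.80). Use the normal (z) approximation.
Power ≈ 0.17; the study is underpowered (power < 0.80)

Power calculation (paired t-test, normal approximation):
z_β = d · √n - z_{α/2}
z_β = 0.17 · √89 - 2.576
z_β = 0.17 · 9.434 - 2.576
z_β = -0.972

Power = Φ(z_β) = Φ(-0.972) ≈ 0.166

Effect size d = 0.17 is very small by Cohen's convention (0.2/0.5/0.8).

Threshold: power ≥ 0.80 is conventionally adequate.
Power ≈ 0.17 → the study is underpowered (power < 0.80).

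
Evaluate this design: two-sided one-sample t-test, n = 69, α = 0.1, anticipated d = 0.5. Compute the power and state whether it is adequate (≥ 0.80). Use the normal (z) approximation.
Power ≈ 0.99; the study is adequately powered (power ≥ 0.80)

Power calculation (one-sample t-test, normal approximation):
z_β = d · √n - z_{α/2}
z_β = 0.5 · √69 - 1.645
z_β = 0.5 · 8.307 - 1.645
z_β = 2.508

Power = Φ(z_β) = Φ(2.508) ≈ 0.994

Effect size d = 0.5 is medium by Cohen's convention (0.2/0.5/0.8).

Threshold: power ≥ 0.80 is conventionally adequate.
Power ≈ 0.99 → the study is adequately powered (power ≥ 0.80).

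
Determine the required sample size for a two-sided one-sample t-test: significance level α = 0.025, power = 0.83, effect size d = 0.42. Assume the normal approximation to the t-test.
n = 58

Sample size formula (one-sample t-test, normal approximation):
n = ((z_{α/2} + z_β) / d)²

z_{α/2} = 2.241 (for α = 0.025, two-sided)
z_β = 0.954 (for power = 0.83)
d = 0.42

n = ((2.241 + 0.954) / 0.42)²
n = (7.607)²
n ≈ 57.87
Round up to the next whole number: n = 58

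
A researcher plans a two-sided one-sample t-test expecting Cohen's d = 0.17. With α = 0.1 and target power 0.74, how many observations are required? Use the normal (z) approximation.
n = 182

Sample size formula (one-sample t-test, normal approximation):
n = ((z_{α/2} + z_β) / d)²

z_{α/2} = 1.645 (for α = 0.1, two-sided)
z_β = 0.643 (for power = 0.74)
d = 0.17

n = ((1.645 + 0.643) / 0.17)²
n = (13.459)²
n ≈ 181.14
Round up to the next whole number: n = 182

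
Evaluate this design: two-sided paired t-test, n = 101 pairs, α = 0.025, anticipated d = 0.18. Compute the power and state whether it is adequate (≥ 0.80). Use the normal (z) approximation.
Power ≈ 0.33; the study is underpowered (power < 0.80)

Power calculation (paired t-test, normal approximation):
z_β = d · √n - z_{α/2}
z_β = 0.18 · √101 - 2.241
z_β = 0.18 · 10.050 - 2.241
z_β = -0.432

Power = Φ(z_β) = Φ(-0.432) ≈ 0.333

Effect size d = 0.18 is very small by Cohen's convention (0.2/0.5/0.8).

Threshold: power ≥ 0.80 is conventionally adequate.
Power ≈ 0.33 → the study is underpowered (power < 0.80).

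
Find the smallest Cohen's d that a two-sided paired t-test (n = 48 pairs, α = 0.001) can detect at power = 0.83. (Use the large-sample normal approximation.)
d ≈ 0.61

Minimum detectable effect (paired t-test, normal approximation):
d = (z_{α/2} + z_β) / √n
d = (3.291 + 0.954) / √48
d = 4.245 / 6.928
d ≈ 0.61

By Cohen's convention (0.2 small / 0.5 medium / 0.8 large): medium effect.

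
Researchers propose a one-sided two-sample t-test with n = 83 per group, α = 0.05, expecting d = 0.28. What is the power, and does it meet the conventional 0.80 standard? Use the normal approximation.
Power ≈ 0.56; the study is underpowered (power < 0.80)

Power calculation (two-sample t-test, normal approximation):
z_β = d · √(n/2) - z_α
z_β = 0.28 · √(83/2) - 1.645
z_β = 0.28 · 6.442 - 1.645
z_β = 0.159

Power = Φ(z_β) = Φ(0.159) ≈ 0.563

Effect size d = 0.28 is small by Cohen's convention (0.2/0.5/0.8).

Threshold: power ≥ 0.80 is conventionally adequate.
Power ≈ 0.56 → the study is underpowered (power < 0.80).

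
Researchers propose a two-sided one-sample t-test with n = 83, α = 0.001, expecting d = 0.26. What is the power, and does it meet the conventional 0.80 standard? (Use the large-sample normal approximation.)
Power ≈ 0.18; the study is underpowered (power < 0.80)

Power calculation (one-sample t-test, normal approximation):
z_β = d · √n - z_{α/2}
z_β = 0.26 · √83 - 3.291
z_β = 0.26 · 9.110 - 3.291
z_β = -0.922

Power = Φ(z_β) = Φ(-0.922) ≈ 0.178

Effect size d = 0.26 is small by Cohen's convention (0.2/0.5/0.8).

Threshold: power ≥ 0.80 is conventionally adequate.
Power ≈ 0.18 → the study is underpowered (power < 0.80).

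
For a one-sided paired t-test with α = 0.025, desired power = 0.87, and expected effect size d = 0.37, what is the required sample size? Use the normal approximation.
n = 70 pairs

Sample size formula (paired t-test, normal approximation):
n = ((z_α + z_β) / d)²

z_α = 1.960 (for α = 0.025, one-sided)
z_β = 1.126 (for power = 0.87)
d = 0.37

n = ((1.960 + 1.126) / 0.37)²
n = (8.341)²
n ≈ 69.57
Round up to the next whole number: n = 70 pairs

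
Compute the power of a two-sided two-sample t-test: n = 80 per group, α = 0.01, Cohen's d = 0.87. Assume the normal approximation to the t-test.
Power ≈ 1.00

Power calculation (two-sample t-test, normal approximation):
z_β = d · √(n/2) - z_{α/2}
z_β = 0.87 · √(80/2) - 2.576
z_β = 0.87 · 6.325 - 2.576
z_β = 2.927

Power = Φ(z_β) = Φ(2.927) ≈ 0.998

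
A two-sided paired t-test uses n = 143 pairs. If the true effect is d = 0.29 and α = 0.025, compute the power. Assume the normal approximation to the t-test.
Power ≈ 0.89

Power calculation (paired t-test, normal approximation):
z_β = d · √n - z_{α/2}
z_β = 0.29 · √143 - 2.241
z_β = 0.29 · 11.958 - 2.241
z_β = 1.226

Power = Φ(z_β) = Φ(1.226) ≈ 0.890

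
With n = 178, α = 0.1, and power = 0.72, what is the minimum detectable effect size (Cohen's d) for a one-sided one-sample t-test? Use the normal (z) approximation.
d ≈ 0.14

Minimum detectable effect (one-sample t-test, normal approximation):
d = (z_α + z_β) / √n
d = (1.282 + 0.583) / √178
d = 1.864 / 13.342
d ≈ 0.14

By Cohen's convention (0.2 small / 0.5 medium / 0.8 large): very small effect.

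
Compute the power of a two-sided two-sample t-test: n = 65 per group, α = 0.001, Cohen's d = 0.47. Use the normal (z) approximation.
Power ≈ 0.27

Power calculation (two-sample t-test, normal approximation):
z_β = d · √(n/2) - z_{α/2}
z_β = 0.47 · √(65/2) - 3.291
z_β = 0.47 · 5.701 - 3.291
z_β = -0.611

Power = Φ(z_β) = Φ(-0.611) ≈ 0.271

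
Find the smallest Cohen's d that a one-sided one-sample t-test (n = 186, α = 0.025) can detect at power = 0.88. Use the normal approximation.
d ≈ 0.23

Minimum detectable effect (one-sample t-test, normal approximation):
d = (z_α + z_β) / √n
d = (1.960 + 1.175) / √186
d = 3.135 / 13.638
d ≈ 0.23

By Cohen's convention (0.2 small / 0.5 medium / 0.8 large): small effect.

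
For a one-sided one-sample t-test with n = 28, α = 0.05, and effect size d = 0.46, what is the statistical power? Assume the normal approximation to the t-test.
Power ≈ 0.79

Power calculation (one-sample t-test, normal approximation):
z_β = d · √n - z_α
z_β = 0.46 · √28 - 1.645
z_β = 0.46 · 5.292 - 1.645
z_β = 0.789

Power = Φ(z_β) = Φ(0.789) ≈ 0.785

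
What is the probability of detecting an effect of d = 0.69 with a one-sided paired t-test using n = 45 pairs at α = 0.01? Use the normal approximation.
Power ≈ 0.99

Power calculation (paired t-test, normal approximation):
z_β = d · √n - z_α
z_β = 0.69 · √45 - 2.326
z_β = 0.69 · 6.708 - 2.326
z_β = 2.302

Power = Φ(z_β) = Φ(2.302) ≈ 0.989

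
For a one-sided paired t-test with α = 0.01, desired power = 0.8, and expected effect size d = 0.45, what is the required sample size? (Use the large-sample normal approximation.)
n = 50 pairs

Sample size formula (paired t-test, normal approximation):
n = ((z_α + z_β) / d)²

z_α = 2.326 (for α = 0.01, one-sided)
z_β = 0.842 (for power = 0.8)
d = 0.45

n = ((2.326 + 0.842) / 0.45)²
n = (7.040)²
n ≈ 49.56
Round up to the next whole number: n = 50 pairs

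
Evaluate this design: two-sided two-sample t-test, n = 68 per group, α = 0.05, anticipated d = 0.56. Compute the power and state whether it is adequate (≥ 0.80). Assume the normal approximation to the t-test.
Power ≈ 0.90; the study is adequately powered (power ≥ 0.80)

Power calculation (two-sample t-test, normal approximation):
z_β = d · √(n/2) - z_{α/2}
z_β = 0.56 · √(68/2) - 1.960
z_β = 0.56 · 5.831 - 1.960
z_β = 1.305

Power = Φ(z_β) = Φ(1.305) ≈ 0.904

Effect size d = 0.56 is medium by Cohen's convention (0.2/0.5/0.8).

Threshold: power ≥ 0.80 is conventionally adequate.
Power ≈ 0.90 → the study is adequately powered (power ≥ 0.80).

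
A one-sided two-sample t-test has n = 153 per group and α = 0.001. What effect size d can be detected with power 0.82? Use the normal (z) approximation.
d ≈ 0.46

Minimum detectable effect (two-sample t-test, normal approximation):
d = (z_α + z_β) / √(n/2)
d = (3.090 + 0.915) / √(153/2)
d = 4.006 / 8.746
d ≈ 0.46

By Cohen's convention (0.2 small / 0.5 medium / 0.8 large): small effect.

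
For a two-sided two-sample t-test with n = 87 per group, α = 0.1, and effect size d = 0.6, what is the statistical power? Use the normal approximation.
Power ≈ 0.99

Power calculation (two-sample t-test, normal approximation):
z_β = d · √(n/2) - z_{α/2}
z_β = 0.6 · √(87/2) - 1.645
z_β = 0.6 · 6.595 - 1.645
z_β = 2.312

Power = Φ(z_β) = Φ(2.312) ≈ 0.990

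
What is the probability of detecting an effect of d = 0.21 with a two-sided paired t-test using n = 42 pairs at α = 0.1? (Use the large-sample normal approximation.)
Power ≈ 0.39

Power calculation (paired t-test, normal approximation):
z_β = d · √n - z_{α/2}
z_β = 0.21 · √42 - 1.645
z_β = 0.21 · 6.481 - 1.645
z_β = -0.284

Power = Φ(z_β) = Φ(-0.284) ≈ 0.388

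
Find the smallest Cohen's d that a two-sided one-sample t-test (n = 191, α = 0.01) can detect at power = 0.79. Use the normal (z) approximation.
d ≈ 0.24

Minimum detectable effect (one-sample t-test, normal approximation):
d = (z_{α/2} + z_β) / √n
d = (2.576 + 0.806) / √191
d = 3.382 / 13.820
d ≈ 0.24

By Cohen's convention (0.2 small / 0.5 medium / 0.8 large): small effect.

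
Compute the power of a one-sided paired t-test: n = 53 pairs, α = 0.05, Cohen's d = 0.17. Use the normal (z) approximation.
Power ≈ 0.34

Power calculation (paired t-test, normal approximation):
z_β = d · √n - z_α
z_β = 0.17 · √53 - 1.645
z_β = 0.17 · 7.280 - 1.645
z_β = -0.407

Power = Φ(z_β) = Φ(-0.407) ≈ 0.342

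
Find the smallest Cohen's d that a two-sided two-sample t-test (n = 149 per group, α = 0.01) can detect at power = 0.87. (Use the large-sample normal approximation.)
d ≈ 0.43

Minimum detectable effect (two-sample t-test, normal approximation):
d = (z_{α/2} + z_β) / √(n/2)
d = (2.576 + 1.126) / √(149/2)
d = 3.702 / 8.631
d ≈ 0.43

By Cohen's convention (0.2 small / 0.5 medium / 0.8 large): small effect.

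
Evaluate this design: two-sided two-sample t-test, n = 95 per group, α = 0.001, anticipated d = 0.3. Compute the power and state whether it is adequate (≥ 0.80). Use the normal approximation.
Power ≈ 0.11; the study is underpowered (power < 0.80)

Power calculation (two-sample t-test, normal approximation):
z_β = d · √(n/2) - z_{α/2}
z_β = 0.3 · √(95/2) - 3.291
z_β = 0.3 · 6.892 - 3.291
z_β = -1.223

Power = Φ(z_β) = Φ(-1.223) ≈ 0.111

Effect size d = 0.3 is small by Cohen's convention (0.2/0.5/0.8).

Threshold: power ≥ 0.80 is conventionally adequate.
Power ≈ 0.11 → the study is underpowered (power < 0.80).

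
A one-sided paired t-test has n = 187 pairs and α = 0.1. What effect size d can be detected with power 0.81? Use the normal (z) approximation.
d ≈ 0.16

Minimum detectable effect (paired t-test, normal approximation):
d = (z_α + z_β) / √n
d = (1.282 + 0.878) / √187
d = 2.159 / 13.675
d ≈ 0.16

By Cohen's convention (0.2 small / 0.5 medium / 0.8 large): very small effect.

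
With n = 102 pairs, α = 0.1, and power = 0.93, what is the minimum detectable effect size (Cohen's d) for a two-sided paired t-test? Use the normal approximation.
d ≈ 0.31

Minimum detectable effect (paired t-test, normal approximation):
d = (z_{α/2} + z_β) / √n
d = (1.645 + 1.476) / √102
d = 3.121 / 10.100
d ≈ 0.31

By Cohen's convention (0.2 small / 0.5 medium / 0.8 large): small effect.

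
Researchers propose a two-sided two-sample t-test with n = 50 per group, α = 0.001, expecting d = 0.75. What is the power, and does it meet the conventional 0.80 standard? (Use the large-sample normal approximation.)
Power ≈ 0.68; the study is underpowered (power < 0.80)

Power calculation (two-sample t-test, normal approximation):
z_β = d · √(n/2) - z_{α/2}
z_β = 0.75 · √(50/2) - 3.291
z_β = 0.75 · 5.000 - 3.291
z_β = 0.459

Power = Φ(z_β) = Φ(0.459) ≈ 0.677

Effect size d = 0.75 is medium by Cohen's convention (0.2/0.5/0.8).

Threshold: power ≥ 0.80 is conventionally adequate.
Power ≈ 0.68 → the study is underpowered (power < 0.80).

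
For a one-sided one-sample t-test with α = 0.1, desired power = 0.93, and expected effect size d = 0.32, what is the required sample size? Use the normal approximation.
n = 75

Sample size formula (one-sample t-test, normal approximation):
n = ((z_α + z_β) / d)²

z_α = 1.282 (for α = 0.1, one-sided)
z_β = 1.476 (for power = 0.93)
d = 0.32

n = ((1.282 + 1.476) / 0.32)²
n = (8.619)²
n ≈ 74.29
Round up to the next whole number: n = 75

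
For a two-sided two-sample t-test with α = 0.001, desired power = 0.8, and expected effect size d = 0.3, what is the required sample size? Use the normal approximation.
n = 380 per group

Sample size formula (two-sample t-test, normal approximation):
n = 2 · ((z_{α/2} + z_β) / d)²

z_{α/2} = 3.291 (for α = 0.001, two-sided)
z_β = 0.842 (for power = 0.8)
d = 0.3

n = 2 · ((3.291 + 0.842) / 0.3)²
n = 2 · (13.777)²
n ≈ 379.61
Round up to the next whole number: n = 380 per group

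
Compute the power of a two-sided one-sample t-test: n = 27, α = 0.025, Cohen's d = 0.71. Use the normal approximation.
Power ≈ 0.93

Power calculation (one-sample t-test, normal approximation):
z_β = d · √n - z_{α/2}
z_β = 0.71 · √27 - 2.241
z_β = 0.71 · 5.196 - 2.241
z_β = 1.448

Power = Φ(z_β) = Φ(1.448) ≈ 0.926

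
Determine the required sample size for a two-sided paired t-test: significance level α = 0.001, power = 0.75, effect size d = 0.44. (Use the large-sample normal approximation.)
n = 82 pairs

Sample size formula (paired t-test, normal approximation):
n = ((z_{α/2} + z_β) / d)²

z_{α/2} = 3.291 (for α = 0.001, two-sided)
z_β = 0.674 (for power = 0.75)
d = 0.44

n = ((3.291 + 0.674) / 0.44)²
n = (9.011)²
n ≈ 81.20
Round up to the next whole number: n = 82 pairs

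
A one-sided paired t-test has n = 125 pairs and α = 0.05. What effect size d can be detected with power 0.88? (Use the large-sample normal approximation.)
d ≈ 0.25

Minimum detectable effect (paired t-test, normal approximation):
d = (z_α + z_β) / √n
d = (1.645 + 1.175) / √125
d = 2.820 / 11.180
d ≈ 0.25

By Cohen's convention (0.2 small / 0.5 medium / 0.8 large): small effect.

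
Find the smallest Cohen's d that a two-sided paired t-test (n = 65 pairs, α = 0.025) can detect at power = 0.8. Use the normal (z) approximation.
d ≈ 0.38

Minimum detectable effect (paired t-test, normal approximation):
d = (z_{α/2} + z_β) / √n
d = (2.241 + 0.842) / √65
d = 3.083 / 8.062
d ≈ 0.38

By Cohen's convention (0.2 small / 0.5 medium / 0.8 large): small effect.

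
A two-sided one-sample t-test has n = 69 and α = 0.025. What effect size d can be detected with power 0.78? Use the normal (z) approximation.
d ≈ 0.36

Minimum detectable effect (one-sample t-test, normal approximation):
d = (z_{α/2} + z_β) / √n
d = (2.241 + 0.772) / √69
d = 3.014 / 8.307
d ≈ 0.36

By Cohen's convention (0.2 small / 0.5 medium / 0.8 large): small effect.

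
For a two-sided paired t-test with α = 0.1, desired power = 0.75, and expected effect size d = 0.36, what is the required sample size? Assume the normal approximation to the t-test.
n = 42 pairs

Sample size formula (paired t-test, normal approximation):
n = ((z_{α/2} + z_β) / d)²

z_{α/2} = 1.645 (for α = 0.1, two-sided)
z_β = 0.674 (for power = 0.75)
d = 0.36

n = ((1.645 + 0.674) / 0.36)²
n = (6.442)²
n ≈ 41.50
Round up to the next whole number: n = 42 pairs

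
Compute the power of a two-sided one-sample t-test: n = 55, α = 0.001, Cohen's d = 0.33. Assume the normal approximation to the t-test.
Power ≈ 0.20

Power calculation (one-sample t-test, normal approximation):
z_β = d · √n - z_{α/2}
z_β = 0.33 · √55 - 3.291
z_β = 0.33 · 7.416 - 3.291
z_β = -0.843

Power = Φ(z_β) = Φ(-0.843) ≈ 0.200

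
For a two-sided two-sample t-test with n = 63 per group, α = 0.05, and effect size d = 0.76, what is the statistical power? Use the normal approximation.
Power ≈ 0.99

Power calculation (two-sample t-test, normal approximation):
z_β = d · √(n/2) - z_{α/2}
z_β = 0.76 · √(63/2) - 1.960
z_β = 0.76 · 5.612 - 1.960
z_β = 2.306

Power = Φ(z_β) = Φ(2.306) ≈ 0.989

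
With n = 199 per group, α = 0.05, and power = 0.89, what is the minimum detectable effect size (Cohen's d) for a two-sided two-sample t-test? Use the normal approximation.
d ≈ 0.32

Minimum detectable effect (two-sample t-test, normal approximation):
d = (z_{α/2} + z_β) / √(n/2)
d = (1.960 + 1.227) / √(199/2)
d = 3.186 / 9.975
d ≈ 0.32

By Cohen's convention (0.2 small / 0.5 medium / 0.8 large): small effect.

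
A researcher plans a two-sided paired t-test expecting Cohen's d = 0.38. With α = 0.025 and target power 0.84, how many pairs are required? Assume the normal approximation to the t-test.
n = 73 pairs

Sample size formula (paired t-test, normal approximation):
n = ((z_{α/2} + z_β) / d)²

z_{α/2} = 2.241 (for α = 0.025, two-sided)
z_β = 0.994 (for power = 0.84)
d = 0.38

n = ((2.241 + 0.994) / 0.38)²
n = (8.513)²
n ≈ 72.47
Round up to the next whole number: n = 73 pairs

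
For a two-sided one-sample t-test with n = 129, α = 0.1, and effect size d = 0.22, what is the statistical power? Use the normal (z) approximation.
Power ≈ 0.80

Power calculation (one-sample t-test, normal approximation):
z_β = d · √n - z_{α/2}
z_β = 0.22 · √129 - 1.645
z_β = 0.22 · 11.358 - 1.645
z_β = 0.854

Power = Φ(z_β) = Φ(0.854) ≈ 0.803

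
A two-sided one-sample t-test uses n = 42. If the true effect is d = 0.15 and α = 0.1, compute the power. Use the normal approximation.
Power ≈ 0.25

Power calculation (one-sample t-test, normal approximation):
z_β = d · √n - z_{α/2}
z_β = 0.15 · √42 - 1.645
z_β = 0.15 · 6.481 - 1.645
z_β = -0.673

Power = Φ(z_β) = Φ(-0.673) ≈ 0.251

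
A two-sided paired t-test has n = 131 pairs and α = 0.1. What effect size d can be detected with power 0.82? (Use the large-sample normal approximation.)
d ≈ 0.22

Minimum detectable effect (paired t-test, normal approximation):
d = (z_{α/2} + z_β) / √n
d = (1.645 + 0.915) / √131
d = 2.560 / 11.446
d ≈ 0.22

By Cohen's convention (0.2 small / 0.5 medium / 0.8 large): small effect.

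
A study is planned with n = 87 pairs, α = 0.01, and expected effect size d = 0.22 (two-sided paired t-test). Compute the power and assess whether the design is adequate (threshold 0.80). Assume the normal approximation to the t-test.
Power ≈ 0.30; the study is underpowered (power < 0.80)

Power calculation (paired t-test, normal approximation):
z_β = d · √n - z_{α/2}
z_β = 0.22 · √87 - 2.576
z_β = 0.22 · 9.327 - 2.576
z_β = -0.524

Power = Φ(z_β) = Φ(-0.524) ≈ 0.300

Effect size d = 0.22 is small by Cohen's convention (0.2/0.5/0.8).

Threshold: power ≥ 0.80 is conventionally adequate.
Power ≈ 0.30 → the study is underpowered (power < 0.80).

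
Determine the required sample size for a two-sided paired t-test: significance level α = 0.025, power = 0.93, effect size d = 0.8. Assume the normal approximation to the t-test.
n = 22 pairs

Sample size formula (paired t-test, normal approximation):
n = ((z_{α/2} + z_β) / d)²

z_{α/2} = 2.241 (for α = 0.025, two-sided)
z_β = 1.476 (for power = 0.93)
d = 0.8

n = ((2.241 + 1.476) / 0.8)²
n = (4.646)²
n ≈ 21.59
Round up to the next whole number: n = 22 pairs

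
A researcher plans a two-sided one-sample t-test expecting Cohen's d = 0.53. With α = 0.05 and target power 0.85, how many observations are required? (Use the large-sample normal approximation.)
n = 32

Sample size formula (one-sample t-test, normal approximation):
n = ((z_{α/2} + z_β) / d)²

z_{α/2} = 1.960 (for α = 0.05, two-sided)
z_β = 1.036 (for power = 0.85)
d = 0.53

n = ((1.960 + 1.036) / 0.53)²
n = (5.653)²
n ≈ 31.96
Round up to the next whole number: n = 32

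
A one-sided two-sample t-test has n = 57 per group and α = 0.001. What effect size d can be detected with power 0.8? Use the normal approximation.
d ≈ 0.74

Minimum detectable effect (two-sample t-test, normal approximation):
d = (z_α + z_β) / √(n/2)
d = (3.090 + 0.842) / √(57/2)
d = 3.932 / 5.339
d ≈ 0.74

By Cohen's convention (0.2 small / 0.5 medium / 0.8 large): medium effect.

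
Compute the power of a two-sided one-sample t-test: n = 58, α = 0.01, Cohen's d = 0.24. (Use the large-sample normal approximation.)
Power ≈ 0.23

Power calculation (one-sample t-test, normal approximation):
z_β = d · √n - z_{α/2}
z_β = 0.24 · √58 - 2.576
z_β = 0.24 · 7.616 - 2.576
z_β = -0.748

Power = Φ(z_β) = Φ(-0.748) ≈ 0.227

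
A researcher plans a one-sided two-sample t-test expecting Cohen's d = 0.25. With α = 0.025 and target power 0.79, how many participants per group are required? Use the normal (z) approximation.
n = 245 per group

Sample size formula (two-sample t-test, normal approximation):
n = 2 · ((z_α + z_β) / d)²

z_α = 1.960 (for α = 0.025, one-sided)
z_β = 0.806 (for power = 0.79)
d = 0.25

n = 2 · ((1.960 + 0.806) / 0.25)²
n = 2 · (11.064)²
n ≈ 244.82
Round up to the next whole number: n = 245 per group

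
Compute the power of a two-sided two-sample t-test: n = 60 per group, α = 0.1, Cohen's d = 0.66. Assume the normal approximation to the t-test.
Power ≈ 0.98

Power calculation (two-sample t-test, normal approximation):
z_β = d · √(n/2) - z_{α/2}
z_β = 0.66 · √(60/2) - 1.645
z_β = 0.66 · 5.477 - 1.645
z_β = 1.970

Power = Φ(z_β) = Φ(1.970) ≈ 0.976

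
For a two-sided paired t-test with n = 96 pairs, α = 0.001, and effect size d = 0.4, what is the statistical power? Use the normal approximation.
Power ≈ 0.74

Power calculation (paired t-test, normal approximation):
z_β = d · √n - z_{α/2}
z_β = 0.4 · √96 - 3.291
z_β = 0.4 · 9.798 - 3.291
z_β = 0.629

Power = Φ(z_β) = Φ(0.629) ≈ 0.735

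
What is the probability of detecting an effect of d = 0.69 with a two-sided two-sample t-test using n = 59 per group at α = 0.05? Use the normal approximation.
Power ≈ 0.96

Power calculation (two-sample t-test, normal approximation):
z_β = d · √(n/2) - z_{α/2}
z_β = 0.69 · √(59/2) - 1.960
z_β = 0.69 · 5.431 - 1.960
z_β = 1.788

Power = Φ(z_β) = Φ(1.788) ≈ 0.963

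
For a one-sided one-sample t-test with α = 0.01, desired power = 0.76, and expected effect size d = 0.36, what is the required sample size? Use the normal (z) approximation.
n = 71

Sample size formula (one-sample t-test, normal approximation):
n = ((z_α + z_β) / d)²

z_α = 2.326 (for α = 0.01, one-sided)
z_β = 0.706 (for power = 0.76)
d = 0.36

n = ((2.326 + 0.706) / 0.36)²
n = (8.422)²
n ≈ 70.93
Round up to the next whole number: n = 71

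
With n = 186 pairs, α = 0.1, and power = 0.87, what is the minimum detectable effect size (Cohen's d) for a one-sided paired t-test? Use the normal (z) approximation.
d ≈ 0.18

Minimum detectable effect (paired t-test, normal approximation):
d = (z_α + z_β) / √n
d = (1.282 + 1.126) / √186
d = 2.408 / 13.638
d ≈ 0.18

By Cohen's convention (0.2 small / 0.5 medium / 0.8 large): very small effect.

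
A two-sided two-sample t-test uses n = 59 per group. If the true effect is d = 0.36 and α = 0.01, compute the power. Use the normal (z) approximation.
Power ≈ 0.27

Power calculation (two-sample t-test, normal approximation):
z_β = d · √(n/2) - z_{α/2}
z_β = 0.36 · √(59/2) - 2.576
z_β = 0.36 · 5.431 - 2.576
z_β = -0.621

Power = Φ(z_β) = Φ(-0.621) ≈ 0.267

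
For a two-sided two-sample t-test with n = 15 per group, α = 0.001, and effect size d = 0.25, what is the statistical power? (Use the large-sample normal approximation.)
Power ≈ 0.00

Power calculation (two-sample t-test, normal approximation):
z_β = d · √(n/2) - z_{α/2}
z_β = 0.25 · √(15/2) - 3.291
z_β = 0.25 · 2.739 - 3.291
z_β = -2.606

Power = Φ(z_β) = Φ(-2.606) ≈ 0.005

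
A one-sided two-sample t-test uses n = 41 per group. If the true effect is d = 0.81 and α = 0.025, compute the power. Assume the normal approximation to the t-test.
Power ≈ 0.96

Power calculation (two-sample t-test, normal approximation):
z_β = d · √(n/2) - z_α
z_β = 0.81 · √(41/2) - 1.960
z_β = 0.81 · 4.528 - 1.960
z_β = 1.707

Power = Φ(z_β) = Φ(1.707) ≈ 0.956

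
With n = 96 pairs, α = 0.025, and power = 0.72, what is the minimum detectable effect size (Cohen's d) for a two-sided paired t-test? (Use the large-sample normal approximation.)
d ≈ 0.29

Minimum detectable effect (paired t-test, normal approximation):
d = (z_{α/2} + z_β) / √n
d = (2.241 + 0.583) / √96
d = 2.824 / 9.798
d ≈ 0.29

By Cohen's convention (0.2 small / 0.5 medium / 0.8 large): small effect.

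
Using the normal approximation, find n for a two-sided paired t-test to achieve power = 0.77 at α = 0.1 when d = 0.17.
n = 197 pairs

Sample size formula (paired t-test, normal approximation):
n = ((z_{α/2} + z_β) / d)²

z_{α/2} = 1.645 (for α = 0.1, two-sided)
z_β = 0.739 (for power = 0.77)
d = 0.17

n = ((1.645 + 0.739) / 0.17)²
n = (14.024)²
n ≈ 196.67
Round up to the next whole number: n = 197 pairs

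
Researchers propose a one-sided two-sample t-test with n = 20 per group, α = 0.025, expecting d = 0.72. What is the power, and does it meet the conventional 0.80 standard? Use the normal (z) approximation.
Power ≈ 0.62; the study is underpowered (power < 0.80)

Power calculation (two-sample t-test, normal approximation):
z_β = d · √(n/2) - z_α
z_β = 0.72 · √(20/2) - 1.960
z_β = 0.72 · 3.162 - 1.960
z_β = 0.317

Power = Φ(z_β) = Φ(0.317) ≈ 0.624

Effect size d = 0.72 is medium by Cohen's convention (0.2/0.5/0.8).

Threshold: power ≥ 0.80 is conventionally adequate.
Power ≈ 0.62 → the study is underpowered (power < 0.80).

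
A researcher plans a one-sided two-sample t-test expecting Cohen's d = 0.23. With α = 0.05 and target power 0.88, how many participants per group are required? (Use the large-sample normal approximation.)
n = 301 per group

Sample size formula (two-sample t-test, normal approximation):
n = 2 · ((z_α + z_β) / d)²

z_α = 1.645 (for α = 0.05, one-sided)
z_β = 1.175 (for power = 0.88)
d = 0.23

n = 2 · ((1.645 + 1.175) / 0.23)²
n = 2 · (12.261)²
n ≈ 300.66
Round up to the next whole number: n = 301 per group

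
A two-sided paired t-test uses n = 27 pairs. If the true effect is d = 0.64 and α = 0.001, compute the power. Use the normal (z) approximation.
Power ≈ 0.51

Power calculation (paired t-test, normal approximation):
z_β = d · √n - z_{α/2}
z_β = 0.64 · √27 - 3.291
z_β = 0.64 · 5.196 - 3.291
z_β = 0.035

Power = Φ(z_β) = Φ(0.035) ≈ 0.514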